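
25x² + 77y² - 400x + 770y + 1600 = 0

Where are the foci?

25(x² - 16x) + 77(y² + 10y) = -1600
Completing the square gives 25(x - 8)² + 77(y + 5)² = -1600 + 1600 + 1925 = 1925.
Divide through by 1925 to get (x - 8)²/77 + (y + 5)²/25 = 1.
Ellipse, center (8, -5), major axis horizontal; a² = 77, b² = 25.
c² = a² - b² = 77 - 25 = 52, so c = 2√13.
Foci lie on the horizontal axis through the center: (h ± c, k).

(8 - 2√13, -5) and (8 + 2√13, -5)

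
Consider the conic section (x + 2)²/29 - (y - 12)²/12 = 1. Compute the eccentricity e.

Center (-2, 12). The positive term is the x-term, so the transverse axis is horizontal; a² = 29, b² = 12.
c² = a² + b² = 41, so c = √41.
e = c/a = √41/√29 = √1189/29.

e = √1189/29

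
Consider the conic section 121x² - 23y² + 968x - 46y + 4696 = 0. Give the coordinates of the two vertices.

Group: 121(x² + 8x) -23(y² + 2y) = -4696
121(x + 4)² -23(y + 1)² = -4696 + 1936 - 23 = -2783
Divide through by -2783 to get (y + 1)²/121 - (x + 4)²/23 = 1.
Hyperbola, center (-4, -1), transverse axis vertical; a² = 121, b² = 23.
a = 11. Vertices at (h, k ± a).

(-4, -12) and (-4, 10)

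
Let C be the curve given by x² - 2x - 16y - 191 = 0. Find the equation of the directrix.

Only x is squared. Complete the square in x: (x - 1)² = 16(y + 12).
Vertex (1, -12); 4p = 16 so p = 4. Opens up.
Directrix is the horizontal line y = k − p = -12 − (4) = -16.

y = -16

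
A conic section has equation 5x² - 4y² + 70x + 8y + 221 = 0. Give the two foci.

Group the x- and y-terms: 5(x² + 14x) -4(y² - 2y) = -221
Complete the square in x and y: 5(x + 7)² -4(y - 1)² = -221 + 245 - 4 = 20
Dividing both sides by 20: (x + 7)²/4 - (y - 1)²/5 = 1
Hyperbola, center (-7, 1), transverse axis horizontal; a² = 4, b² = 5.
c² = a² + b² = 4 + 5 = 9, so c = 3.
Foci lie on the horizontal axis through the center: (h ± c, k).

(-10, 1) and (-4, 1)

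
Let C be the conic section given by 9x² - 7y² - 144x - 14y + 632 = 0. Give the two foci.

Group the x- and y-terms: 9(x² - 16x) -7(y² + 2y) = -632
Completing the square gives 9(x - 8)² -7(y + 1)² = -632 + 576 - 7 = -63.
Dividing both sides by -63: (y + 1)²/9 - (x - 8)²/7 = 1
Hyperbola, center (8, -1), transverse axis vertical; a² = 9, b² = 7.
c² = a² + b² = 9 + 7 = 16, so c = 4.
Foci lie on the vertical axis through the center: (h, k ± c).

(8, -5) and (8, 3)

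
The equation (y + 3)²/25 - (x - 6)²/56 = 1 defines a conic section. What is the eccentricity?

Center (6, -3). The positive term is the y-term, so the transverse axis is vertical; a² = 25, b² = 56.
c² = a² + b² = 81, so c = 9.
e = c/a = 9/5.

e = 9/5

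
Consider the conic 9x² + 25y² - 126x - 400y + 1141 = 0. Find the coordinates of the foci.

Group the x- and y-terms: 9(x² - 14x) + 25(y² - 16y) = -1141
Complete the square in x and y: 9(x - 7)² + 25(y - 8)² = -1141 + 441 + 1600 = 900
Divide by 900: (x - 7)²/100 + (y - 8)²/36 = 1
Ellipse, center (7, 8), major axis horizontal; a² = 100, b² = 36.
c² = a² - b² = 100 - 36 = 64, so c = 8.
Foci lie on the horizontal axis through the center: (h ± c, k).

(-1, 8) and (15, 8)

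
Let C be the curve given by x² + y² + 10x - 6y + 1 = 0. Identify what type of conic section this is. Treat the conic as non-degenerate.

No xy term. Coefficients of x² and y² are A = 1, C = 1.
A = C (same sign) ⇒ circle.

circle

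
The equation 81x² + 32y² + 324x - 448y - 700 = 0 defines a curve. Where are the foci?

81(x² + 4x) + 32(y² - 14y) = 700
Complete the square: 81(x + 2)² + 32(y - 7)² = 700 + 324 + 1568 = 2592
Divide through by 2592 to get (x + 2)²/32 + (y - 7)²/81 = 1.
Ellipse, center (-2, 7), major axis vertical; a² = 81, b² = 32.
c² = a² - b² = 81 - 32 = 49, so c = 7.
Foci lie on the vertical axis through the center: (h, k ± c).

(-2, 0) and (-2, 14)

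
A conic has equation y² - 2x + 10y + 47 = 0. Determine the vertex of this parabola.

Only y is squared. Complete the square in y: (y + 5)² = 2(x - 11).
Vertex (11, -5); 4p = 2 so p = 1/2. Opens right.

(11, -5)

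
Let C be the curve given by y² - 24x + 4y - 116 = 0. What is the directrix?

x = -11

Only y is squared. Complete the square in y: (y + 2)² = 24(x + 5).
Vertex (-5, -2); 4p = 24 so p = 6. Opens right.
Directrix is the vertical line x = h − p = -5 − (6) = -11.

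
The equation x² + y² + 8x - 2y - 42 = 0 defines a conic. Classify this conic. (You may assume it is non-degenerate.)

No xy term. Coefficients of x² and y² are A = 1, C = 1.
A = C (same sign) ⇒ circle.

circle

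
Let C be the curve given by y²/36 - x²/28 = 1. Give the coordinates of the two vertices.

(0, -6) and (0, 6)

Center (0, 0). The positive term is the y-term, so the transverse axis is vertical; a² = 36, b² = 28.
a = 6. Vertices at (h, k ± a).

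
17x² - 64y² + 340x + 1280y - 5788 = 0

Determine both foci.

Rearranging, 17(x² + 20x) -64(y² - 20y) = 5788.
Complete the square: 17(x + 10)² -64(y - 10)² = 5788 + 1700 - 6400 = 1088
Divide by 1088: (x + 10)²/64 - (y - 10)²/17 = 1
Hyperbola, center (-10, 10), transverse axis horizontal; a² = 64, b² = 17.
c² = a² + b² = 64 + 17 = 81, so c = 9.
Foci lie on the horizontal axis through the center: (h ± c, k).

(-19, 10) and (-1, 10)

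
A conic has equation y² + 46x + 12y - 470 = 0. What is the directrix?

x = 45/2

Only y is squared. Complete the square in y: (y + 6)² = -46(x - 11).
Vertex (11, -6); 4p = -46 so p = -23/2. Opens left.
Directrix is the vertical line x = h − p = 11 − (-23/2) = 45/2.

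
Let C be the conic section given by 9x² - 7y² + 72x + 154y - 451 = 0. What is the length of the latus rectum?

28/3

Group the x- and y-terms: 9(x² + 8x) -7(y² - 22y) = 451
Complete the square: 9(x + 4)² -7(y - 11)² = 451 + 144 - 847 = -252
Divide through by -252 to get (y - 11)²/36 - (x + 4)²/28 = 1.
Hyperbola, center (-4, 11), transverse axis vertical; a² = 36, b² = 28.
Latus rectum length = 2b²/a = 2·28/6 = 28/3.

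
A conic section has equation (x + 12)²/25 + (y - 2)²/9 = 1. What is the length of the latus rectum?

Center (-12, 2). The larger denominator 25 sits under the x-term, so the major axis is horizontal; a² = 25, b² = 9.
Latus rectum length = 2b²/a = 2·9/5 = 18/5.

18/5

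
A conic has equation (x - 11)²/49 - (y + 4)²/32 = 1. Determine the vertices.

(4, -4) and (18, -4)

Center (11, -4). The positive term is the x-term, so the transverse axis is horizontal; a² = 49, b² = 32.
a = 7. Vertices at (h ± a, k).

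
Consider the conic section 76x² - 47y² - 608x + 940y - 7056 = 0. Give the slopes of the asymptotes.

76(x² - 8x) -47(y² - 20y) = 7056
76(x - 4)² -47(y - 10)² = 7056 + 1216 - 4700 = 3572
Divide through by 3572 to get (x - 4)²/47 - (y - 10)²/76 = 1.
Hyperbola, center (4, 10), transverse axis horizontal; a² = 47, b² = 76.
For a horizontal hyperbola the asymptotes have slope ±b/a.
Here that is ±2√19/√47 = ±2√893/47.

2√893/47 and -2√893/47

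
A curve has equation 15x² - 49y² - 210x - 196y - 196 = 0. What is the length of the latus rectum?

30/7

Group the x- and y-terms: 15(x² - 14x) -49(y² + 4y) = 196
Completing the square gives 15(x - 7)² -49(y + 2)² = 196 + 735 - 196 = 735.
Dividing both sides by 735: (x - 7)²/49 - (y + 2)²/15 = 1
Hyperbola, center (7, -2), transverse axis horizontal; a² = 49, b² = 15.
Latus rectum length = 2b²/a = 2·15/7 = 30/7.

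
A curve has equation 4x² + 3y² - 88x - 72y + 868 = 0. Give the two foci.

(11, 10) and (11, 14)

Group the x- and y-terms: 4(x² - 22x) + 3(y² - 24y) = -868
4(x - 11)² + 3(y - 12)² = -868 + 484 + 432 = 48
Dividing both sides by 48: (x - 11)²/12 + (y - 12)²/16 = 1
Ellipse, center (11, 12), major axis vertical; a² = 16, b² = 12.
c² = a² - b² = 16 - 12 = 4, so c = 2.
Foci lie on the vertical axis through the center: (h, k ± c).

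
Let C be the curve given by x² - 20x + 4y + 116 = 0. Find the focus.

Only x is squared. Complete the square in x: (x - 10)² = -4(y + 4).
Vertex (10, -4); 4p = -4 so p = -1. Opens down.
Focus is p units from the vertex along the axis: (h, k + p).

(10, -5)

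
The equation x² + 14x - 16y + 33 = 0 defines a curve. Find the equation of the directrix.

Only x is squared. Complete the square in x: (x + 7)² = 16(y + 1).
Vertex (-7, -1); 4p = 16 so p = 4. Opens up.
Directrix is the horizontal line y = k − p = -1 − (4) = -5.

y = -5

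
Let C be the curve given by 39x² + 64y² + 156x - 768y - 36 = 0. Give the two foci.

Collect terms: 39(x² + 4x) + 64(y² - 12y) = 36
Complete the square: 39(x + 2)² + 64(y - 6)² = 36 + 156 + 2304 = 2496
Divide by 2496: (x + 2)²/64 + (y - 6)²/39 = 1
Ellipse, center (-2, 6), major axis horizontal; a² = 64, b² = 39.
c² = a² - b² = 64 - 39 = 25, so c = 5.
Foci lie on the horizontal axis through the center: (h ± c, k).

(-7, 6) and (3, 6)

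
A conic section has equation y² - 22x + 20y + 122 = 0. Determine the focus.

(13/2, -10)

Only y is squared. Complete the square in y: (y + 10)² = 22(x - 1).
Vertex (1, -10); 4p = 22 so p = 11/2. Opens right.
Focus is p units from the vertex along the axis: (h + p, k).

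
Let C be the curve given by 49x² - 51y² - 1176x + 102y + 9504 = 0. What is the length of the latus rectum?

Group: 49(x² - 24x) -51(y² - 2y) = -9504
Complete the square: 49(x - 12)² -51(y - 1)² = -9504 + 7056 - 51 = -2499
Divide through by -2499 to get (y - 1)²/49 - (x - 12)²/51 = 1.
Hyperbola, center (12, 1), transverse axis vertical; a² = 49, b² = 51.
Latus rectum length = 2b²/a = 2·51/7 = 102/7.

102/7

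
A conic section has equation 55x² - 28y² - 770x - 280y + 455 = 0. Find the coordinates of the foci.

Group the x- and y-terms: 55(x² - 14x) -28(y² + 10y) = -455
Complete the square: 55(x - 7)² -28(y + 5)² = -455 + 2695 - 700 = 1540
Divide by 1540: (x - 7)²/28 - (y + 5)²/55 = 1
Hyperbola, center (7, -5), transverse axis horizontal; a² = 28, b² = 55.
c² = a² + b² = 28 + 55 = 83, so c = √83.
Foci lie on the horizontal axis through the center: (h ± c, k).

(7 - √83, -5) and (7 + √83, -5)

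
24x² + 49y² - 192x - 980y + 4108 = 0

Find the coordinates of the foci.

(-1, 10) and (9, 10)

24(x² - 8x) + 49(y² - 20y) = -4108
24(x - 4)² + 49(y - 10)² = -4108 + 384 + 4900 = 1176
Divide through by 1176 to get (x - 4)²/49 + (y - 10)²/24 = 1.
Ellipse, center (4, 10), major axis horizontal; a² = 49, b² = 24.
c² = a² - b² = 49 - 24 = 25, so c = 5.
Foci lie on the horizontal axis through the center: (h ± c, k).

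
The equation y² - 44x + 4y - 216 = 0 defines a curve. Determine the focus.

Only y is squared. Complete the square in y: (y + 2)² = 44(x + 5).
Vertex (-5, -2); 4p = 44 so p = 11. Opens right.
Focus is p units from the vertex along the axis: (h + p, k).

(6, -2)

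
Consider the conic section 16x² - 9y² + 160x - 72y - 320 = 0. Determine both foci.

Group: 16(x² + 10x) -9(y² + 8y) = 320
16(x + 5)² -9(y + 4)² = 320 + 400 - 144 = 576
Dividing both sides by 576: (x + 5)²/36 - (y + 4)²/64 = 1
Hyperbola, center (-5, -4), transverse axis horizontal; a² = 36, b² = 64.
c² = a² + b² = 36 + 64 = 100, so c = 10.
Foci lie on the horizontal axis through the center: (h ± c, k).

(-15, -4) and (5, -4)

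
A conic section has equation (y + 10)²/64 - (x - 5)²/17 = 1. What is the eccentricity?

Center (5, -10). The positive term is the y-term, so the transverse axis is vertical; a² = 64, b² = 17.
c² = a² + b² = 81, so c = 9.
e = c/a = 9/8.

e = 9/8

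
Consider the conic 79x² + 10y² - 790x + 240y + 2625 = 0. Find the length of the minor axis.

Rearranging, 79(x² - 10x) + 10(y² + 24y) = -2625.
Completing the square gives 79(x - 5)² + 10(y + 12)² = -2625 + 1975 + 1440 = 790.
Divide by 790: (x - 5)²/10 + (y + 12)²/79 = 1
Ellipse, center (5, -12), major axis vertical; a² = 79, b² = 10.
b² = 10 so b = √10; the minor axis has length 2b = 2√10.

2√10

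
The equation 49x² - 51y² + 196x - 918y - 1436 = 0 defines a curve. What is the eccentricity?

Collect terms: 49(x² + 4x) -51(y² + 18y) = 1436
Complete the square: 49(x + 2)² -51(y + 9)² = 1436 + 196 - 4131 = -2499
Divide by -2499: (y + 9)²/49 - (x + 2)²/51 = 1
Hyperbola, center (-2, -9), transverse axis vertical; a² = 49, b² = 51.
c² = a² + b² = 100, so c = 10.
e = c/a = 10/7.

e = 10/7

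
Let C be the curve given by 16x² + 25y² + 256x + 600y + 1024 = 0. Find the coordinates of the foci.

Group: 16(x² + 16x) + 25(y² + 24y) = -1024
Completing the square gives 16(x + 8)² + 25(y + 12)² = -1024 + 1024 + 3600 = 3600.
Dividing both sides by 3600: (x + 8)²/225 + (y + 12)²/144 = 1
Ellipse, center (-8, -12), major axis horizontal; a² = 225, b² = 144.
c² = a² - b² = 225 - 144 = 81, so c = 9.
Foci lie on the horizontal axis through the center: (h ± c, k).

(-17, -12) and (1, -12)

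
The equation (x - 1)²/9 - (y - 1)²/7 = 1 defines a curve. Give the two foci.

Center (1, 1). The positive term is the x-term, so the transverse axis is horizontal; a² = 9, b² = 7.
c² = a² + b² = 9 + 7 = 16, so c = 4.
Foci lie on the horizontal axis through the center: (h ± c, k).

(-3, 1) and (5, 1)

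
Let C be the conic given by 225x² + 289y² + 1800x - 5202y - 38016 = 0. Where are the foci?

Rearranging, 225(x² + 8x) + 289(y² - 18y) = 38016.
Complete the square: 225(x + 4)² + 289(y - 9)² = 38016 + 3600 + 23409 = 65025
Dividing both sides by 65025: (x + 4)²/289 + (y - 9)²/225 = 1
Ellipse, center (-4, 9), major axis horizontal; a² = 289, b² = 225.
c² = a² - b² = 289 - 225 = 64, so c = 8.
Foci lie on the horizontal axis through the center: (h ± c, k).

(-12, 9) and (4, 9)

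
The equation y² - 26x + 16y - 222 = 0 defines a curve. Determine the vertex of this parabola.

Only y is squared. Complete the square in y: (y + 8)² = 26(x + 11).
Vertex (-11, -8); 4p = 26 so p = 13/2. Opens right.

(-11, -8)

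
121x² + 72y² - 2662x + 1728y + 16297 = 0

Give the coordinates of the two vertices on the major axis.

Group the x- and y-terms: 121(x² - 22x) + 72(y² + 24y) = -16297
121(x - 11)² + 72(y + 12)² = -16297 + 14641 + 10368 = 8712
Divide through by 8712 to get (x - 11)²/72 + (y + 12)²/121 = 1.
Ellipse, center (11, -12), major axis vertical; a² = 121, b² = 72.
a = 11. Vertices at (h, k ± a).

(11, -23) and (11, -1)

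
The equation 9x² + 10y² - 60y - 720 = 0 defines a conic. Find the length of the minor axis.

18

9x² + 10(y² - 6y) = 720
Complete the square: 9x² + 10(y - 3)² = 720 + 0 + 90 = 810
Divide through by 810 to get x²/90 + (y - 3)²/81 = 1.
Ellipse, center (0, 3), major axis horizontal; a² = 90, b² = 81.
b² = 81 so b = 9; the minor axis has length 2b = 18.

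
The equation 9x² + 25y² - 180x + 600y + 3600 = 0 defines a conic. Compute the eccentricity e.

e = 4/5

Collect terms: 9(x² - 20x) + 25(y² + 24y) = -3600
Completing the square gives 9(x - 10)² + 25(y + 12)² = -3600 + 900 + 3600 = 900.
Dividing both sides by 900: (x - 10)²/100 + (y + 12)²/36 = 1
Ellipse, center (10, -12), major axis horizontal; a² = 100, b² = 36.
c² = a² - b² = 64, so c = 8.
e = c/a = 8/10 = 4/5.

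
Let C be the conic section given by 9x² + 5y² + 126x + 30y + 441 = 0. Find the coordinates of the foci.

Group the x- and y-terms: 9(x² + 14x) + 5(y² + 6y) = -441
9(x + 7)² + 5(y + 3)² = -441 + 441 + 45 = 45
Dividing both sides by 45: (x + 7)²/5 + (y + 3)²/9 = 1
Ellipse, center (-7, -3), major axis vertical; a² = 9, b² = 5.
c² = a² - b² = 9 - 5 = 4, so c = 2.
Foci lie on the vertical axis through the center: (h, k ± c).

(-7, -5) and (-7, -1)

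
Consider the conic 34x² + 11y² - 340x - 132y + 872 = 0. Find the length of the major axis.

2√34

Rearranging, 34(x² - 10x) + 11(y² - 12y) = -872.
34(x - 5)² + 11(y - 6)² = -872 + 850 + 396 = 374
Divide by 374: (x - 5)²/11 + (y - 6)²/34 = 1
Ellipse, center (5, 6), major axis vertical; a² = 34, b² = 11.
a² = 34 so a = √34; the major axis has length 2a = 2√34.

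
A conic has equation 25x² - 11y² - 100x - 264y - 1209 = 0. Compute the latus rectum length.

22/5

Collect terms: 25(x² - 4x) -11(y² + 24y) = 1209
Completing the square gives 25(x - 2)² -11(y + 12)² = 1209 + 100 - 1584 = -275.
Dividing both sides by -275: (y + 12)²/25 - (x - 2)²/11 = 1
Hyperbola, center (2, -12), transverse axis vertical; a² = 25, b² = 11.
Latus rectum length = 2b²/a = 2·11/5 = 22/5.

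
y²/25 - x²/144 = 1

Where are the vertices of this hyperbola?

(0, -5) and (0, 5)

Center (0, 0). The positive term is the y-term, so the transverse axis is vertical; a² = 25, b² = 144.
a = 5. Vertices at (h, k ± a).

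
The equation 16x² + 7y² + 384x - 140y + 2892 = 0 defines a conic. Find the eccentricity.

e = 3/4

Group: 16(x² + 24x) + 7(y² - 20y) = -2892
Completing the square gives 16(x + 12)² + 7(y - 10)² = -2892 + 2304 + 700 = 112.
Dividing both sides by 112: (x + 12)²/7 + (y - 10)²/16 = 1
Ellipse, center (-12, 10), major axis vertical; a² = 16, b² = 7.
c² = a² - b² = 9, so c = 3.
e = c/a = 3/4.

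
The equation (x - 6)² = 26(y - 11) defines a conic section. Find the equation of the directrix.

Vertex (6, 11); 4p = 26 so p = 13/2. Opens up.
Directrix is the horizontal line y = k − p = 11 − (13/2) = 9/2.

y = 9/2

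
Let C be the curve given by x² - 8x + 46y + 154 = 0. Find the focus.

(4, -29/2)

Only x is squared. Complete the square in x: (x - 4)² = -46(y + 3).
Vertex (4, -3); 4p = -46 so p = -23/2. Opens down.
Focus is p units from the vertex along the axis: (h, k + p).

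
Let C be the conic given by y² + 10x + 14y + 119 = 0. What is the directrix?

Only y is squared. Complete the square in y: (y + 7)² = -10(x + 7).
Vertex (-7, -7); 4p = -10 so p = -5/2. Opens left.
Directrix is the vertical line x = h − p = -7 − (-5/2) = -9/2.

x = -9/2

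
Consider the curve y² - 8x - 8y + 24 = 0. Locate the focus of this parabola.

(3, 4)

Only y is squared. Complete the square in y: (y - 4)² = 8(x - 1).
Vertex (1, 4); 4p = 8 so p = 2. Opens right.
Focus is p units from the vertex along the axis: (h + p, k).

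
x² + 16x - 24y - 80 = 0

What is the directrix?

y = -12

Only x is squared. Complete the square in x: (x + 8)² = 24(y + 6).
Vertex (-8, -6); 4p = 24 so p = 6. Opens up.
Directrix is the horizontal line y = k − p = -6 − (6) = -12.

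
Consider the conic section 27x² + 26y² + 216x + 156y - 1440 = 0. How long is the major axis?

18

Group: 27(x² + 8x) + 26(y² + 6y) = 1440
Completing the square gives 27(x + 4)² + 26(y + 3)² = 1440 + 432 + 234 = 2106.
Divide by 2106: (x + 4)²/78 + (y + 3)²/81 = 1
Ellipse, center (-4, -3), major axis vertical; a² = 81, b² = 78.
a² = 81 so a = 9; the major axis has length 2a = 18.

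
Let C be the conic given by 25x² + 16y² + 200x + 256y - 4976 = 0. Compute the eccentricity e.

Collect terms: 25(x² + 8x) + 16(y² + 16y) = 4976
Complete the square in x and y: 25(x + 4)² + 16(y + 8)² = 4976 + 400 + 1024 = 6400
Dividing both sides by 6400: (x + 4)²/256 + (y + 8)²/400 = 1
Ellipse, center (-4, -8), major axis vertical; a² = 400, b² = 256.
c² = a² - b² = 144, so c = 12.
e = c/a = 12/20 = 3/5.

e = 3/5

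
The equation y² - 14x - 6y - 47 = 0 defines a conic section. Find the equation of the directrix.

x = -15/2

Only y is squared. Complete the square in y: (y - 3)² = 14(x + 4).
Vertex (-4, 3); 4p = 14 so p = 7/2. Opens right.
Directrix is the vertical line x = h − p = -4 − (7/2) = -15/2.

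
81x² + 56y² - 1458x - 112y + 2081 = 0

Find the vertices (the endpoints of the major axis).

81(x² - 18x) + 56(y² - 2y) = -2081
81(x - 9)² + 56(y - 1)² = -2081 + 6561 + 56 = 4536
Divide through by 4536 to get (x - 9)²/56 + (y - 1)²/81 = 1.
Ellipse, center (9, 1), major axis vertical; a² = 81, b² = 56.
a = 9. Vertices at (h, k ± a).

(9, -8) and (9, 10)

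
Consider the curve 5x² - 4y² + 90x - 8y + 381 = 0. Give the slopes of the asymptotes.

Group: 5(x² + 18x) -4(y² + 2y) = -381
Complete the square in x and y: 5(x + 9)² -4(y + 1)² = -381 + 405 - 4 = 20
Dividing both sides by 20: (x + 9)²/4 - (y + 1)²/5 = 1
Hyperbola, center (-9, -1), transverse axis horizontal; a² = 4, b² = 5.
For a horizontal hyperbola the asymptotes have slope ±b/a.
Here that is ±√5/2.

√5/2 and -√5/2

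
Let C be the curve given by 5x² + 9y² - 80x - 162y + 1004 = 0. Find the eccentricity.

e = 2/3

Collect terms: 5(x² - 16x) + 9(y² - 18y) = -1004
Complete the square in x and y: 5(x - 8)² + 9(y - 9)² = -1004 + 320 + 729 = 45
Dividing both sides by 45: (x - 8)²/9 + (y - 9)²/5 = 1
Ellipse, center (8, 9), major axis horizontal; a² = 9, b² = 5.
c² = a² - b² = 4, so c = 2.
e = c/a = 2/3.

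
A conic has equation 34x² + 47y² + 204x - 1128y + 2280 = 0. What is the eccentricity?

Rearranging, 34(x² + 6x) + 47(y² - 24y) = -2280.
Complete the square: 34(x + 3)² + 47(y - 12)² = -2280 + 306 + 6768 = 4794
Divide by 4794: (x + 3)²/141 + (y - 12)²/102 = 1
Ellipse, center (-3, 12), major axis horizontal; a² = 141, b² = 102.
c² = a² - b² = 39, so c = √39.
e = c/a = √39/√141 = √611/47.

e = √611/47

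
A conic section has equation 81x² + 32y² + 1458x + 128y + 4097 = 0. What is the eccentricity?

Group the x- and y-terms: 81(x² + 18x) + 32(y² + 4y) = -4097
81(x + 9)² + 32(y + 2)² = -4097 + 6561 + 128 = 2592
Dividing both sides by 2592: (x + 9)²/32 + (y + 2)²/81 = 1
Ellipse, center (-9, -2), major axis vertical; a² = 81, b² = 32.
c² = a² - b² = 49, so c = 7.
e = c/a = 7/9.

e = 7/9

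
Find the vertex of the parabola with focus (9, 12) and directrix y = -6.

The vertex is the midpoint between the focus and the directrix along the axis of symmetry.
Axis is vertical (directrix is horizontal). Vertex y-coordinate = (12 + (-6))/2 = 3; x-coordinate = 9.

(9, 3)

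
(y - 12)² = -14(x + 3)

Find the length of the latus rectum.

14

Vertex (-3, 12); 4p = -14 so p = -7/2. Opens left.
Latus rectum length = |4p| = 14.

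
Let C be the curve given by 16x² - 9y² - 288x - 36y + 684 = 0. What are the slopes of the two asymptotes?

Rearranging, 16(x² - 18x) -9(y² + 4y) = -684.
Complete the square: 16(x - 9)² -9(y + 2)² = -684 + 1296 - 36 = 576
Divide through by 576 to get (x - 9)²/36 - (y + 2)²/64 = 1.
Hyperbola, center (9, -2), transverse axis horizontal; a² = 36, b² = 64.
For a horizontal hyperbola the asymptotes have slope ±b/a.
Here that is ±8/6 = ±4/3.

4/3 and -4/3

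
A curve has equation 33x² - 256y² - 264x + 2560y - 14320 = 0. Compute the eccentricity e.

33(x² - 8x) -256(y² - 10y) = 14320
Complete the square: 33(x - 4)² -256(y - 5)² = 14320 + 528 - 6400 = 8448
Dividing both sides by 8448: (x - 4)²/256 - (y - 5)²/33 = 1
Hyperbola, center (4, 5), transverse axis horizontal; a² = 256, b² = 33.
c² = a² + b² = 289, so c = 17.
e = c/a = 17/16.

e = 17/16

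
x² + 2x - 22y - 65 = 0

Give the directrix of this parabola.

Only x is squared. Complete the square in x: (x + 1)² = 22(y + 3).
Vertex (-1, -3); 4p = 22 so p = 11/2. Opens up.
Directrix is the horizontal line y = k − p = -3 − (11/2) = -17/2.

y = -17/2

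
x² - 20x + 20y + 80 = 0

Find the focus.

(10, -4)

Only x is squared. Complete the square in x: (x - 10)² = -20(y - 1).
Vertex (10, 1); 4p = -20 so p = -5. Opens down.
Focus is p units from the vertex along the axis: (h, k + p).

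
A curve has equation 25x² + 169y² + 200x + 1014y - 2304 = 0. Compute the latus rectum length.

50/13

Collect terms: 25(x² + 8x) + 169(y² + 6y) = 2304
Complete the square: 25(x + 4)² + 169(y + 3)² = 2304 + 400 + 1521 = 4225
Dividing both sides by 4225: (x + 4)²/169 + (y + 3)²/25 = 1
Ellipse, center (-4, -3), major axis horizontal; a² = 169, b² = 25.
Latus rectum length = 2b²/a = 2·25/13 = 50/13.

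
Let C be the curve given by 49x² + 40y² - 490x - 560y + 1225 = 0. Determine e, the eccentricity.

Collect terms: 49(x² - 10x) + 40(y² - 14y) = -1225
Completing the square gives 49(x - 5)² + 40(y - 7)² = -1225 + 1225 + 1960 = 1960.
Divide by 1960: (x - 5)²/40 + (y - 7)²/49 = 1
Ellipse, center (5, 7), major axis vertical; a² = 49, b² = 40.
c² = a² - b² = 9, so c = 3.
e = c/a = 3/7.

e = 3/7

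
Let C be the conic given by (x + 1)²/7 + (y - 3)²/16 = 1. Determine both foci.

Center (-1, 3). The larger denominator 16 sits under the y-term, so the major axis is vertical; a² = 16, b² = 7.
c² = a² - b² = 16 - 7 = 9, so c = 3.
Foci lie on the vertical axis through the center: (h, k ± c).

(-1, 0) and (-1, 6)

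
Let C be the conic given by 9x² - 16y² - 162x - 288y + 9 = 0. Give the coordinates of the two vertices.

(9, -15) and (9, -3)

Rearranging, 9(x² - 18x) -16(y² + 18y) = -9.
Complete the square in x and y: 9(x - 9)² -16(y + 9)² = -9 + 729 - 1296 = -576
Divide by -576: (y + 9)²/36 - (x - 9)²/64 = 1
Hyperbola, center (9, -9), transverse axis vertical; a² = 36, b² = 64.
a = 6. Vertices at (h, k ± a).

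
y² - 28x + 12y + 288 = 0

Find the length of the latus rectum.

28

Only y is squared. Complete the square in y: (y + 6)² = 28(x - 9).
Vertex (9, -6); 4p = 28 so p = 7. Opens right.
Latus rectum length = |4p| = 28.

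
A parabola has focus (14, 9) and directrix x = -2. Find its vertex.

The vertex is the midpoint between the focus and the directrix along the axis of symmetry.
Axis is horizontal (directrix is vertical). Vertex x-coordinate = (14 + (-2))/2 = 6; y-coordinate = 9.

(6, 9)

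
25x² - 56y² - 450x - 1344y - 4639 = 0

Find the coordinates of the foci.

Group: 25(x² - 18x) -56(y² + 24y) = 4639
Complete the square: 25(x - 9)² -56(y + 12)² = 4639 + 2025 - 8064 = -1400
Divide by -1400: (y + 12)²/25 - (x - 9)²/56 = 1
Hyperbola, center (9, -12), transverse axis vertical; a² = 25, b² = 56.
c² = a² + b² = 25 + 56 = 81, so c = 9.
Foci lie on the vertical axis through the center: (h, k ± c).

(9, -21) and (9, -3)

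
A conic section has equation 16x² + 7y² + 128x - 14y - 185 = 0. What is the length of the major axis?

16

Collect terms: 16(x² + 8x) + 7(y² - 2y) = 185
16(x + 4)² + 7(y - 1)² = 185 + 256 + 7 = 448
Divide by 448: (x + 4)²/28 + (y - 1)²/64 = 1
Ellipse, center (-4, 1), major axis vertical; a² = 64, b² = 28.
a² = 64 so a = 8; the major axis has length 2a = 16.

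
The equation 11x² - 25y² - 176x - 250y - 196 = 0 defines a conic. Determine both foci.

11(x² - 16x) -25(y² + 10y) = 196
Complete the square: 11(x - 8)² -25(y + 5)² = 196 + 704 - 625 = 275
Divide through by 275 to get (x - 8)²/25 - (y + 5)²/11 = 1.
Hyperbola, center (8, -5), transverse axis horizontal; a² = 25, b² = 11.
c² = a² + b² = 25 + 11 = 36, so c = 6.
Foci lie on the horizontal axis through the center: (h ± c, k).

(2, -5) and (14, -5)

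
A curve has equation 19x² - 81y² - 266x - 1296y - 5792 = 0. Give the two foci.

Group the x- and y-terms: 19(x² - 14x) -81(y² + 16y) = 5792
Complete the square: 19(x - 7)² -81(y + 8)² = 5792 + 931 - 5184 = 1539
Divide by 1539: (x - 7)²/81 - (y + 8)²/19 = 1
Hyperbola, center (7, -8), transverse axis horizontal; a² = 81, b² = 19.
c² = a² + b² = 81 + 19 = 100, so c = 10.
Foci lie on the horizontal axis through the center: (h ± c, k).

(-3, -8) and (17, -8)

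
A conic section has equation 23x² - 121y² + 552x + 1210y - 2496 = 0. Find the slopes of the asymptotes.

Rearranging, 23(x² + 24x) -121(y² - 10y) = 2496.
Completing the square gives 23(x + 12)² -121(y - 5)² = 2496 + 3312 - 3025 = 2783.
Divide by 2783: (x + 12)²/121 - (y - 5)²/23 = 1
Hyperbola, center (-12, 5), transverse axis horizontal; a² = 121, b² = 23.
For a horizontal hyperbola the asymptotes have slope ±b/a.
Here that is ±√23/11.

√23/11 and -√23/11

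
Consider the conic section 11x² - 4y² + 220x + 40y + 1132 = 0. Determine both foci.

Rearranging, 11(x² + 20x) -4(y² - 10y) = -1132.
11(x + 10)² -4(y - 5)² = -1132 + 1100 - 100 = -132
Divide by -132: (y - 5)²/33 - (x + 10)²/12 = 1
Hyperbola, center (-10, 5), transverse axis vertical; a² = 33, b² = 12.
c² = a² + b² = 33 + 12 = 45, so c = 3√5.
Foci lie on the vertical axis through the center: (h, k ± c).

(-10, 5 - 3√5) and (-10, 5 + 3√5)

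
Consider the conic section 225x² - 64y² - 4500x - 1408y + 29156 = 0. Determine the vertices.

(10, -26) and (10, 4)

Rearranging, 225(x² - 20x) -64(y² + 22y) = -29156.
Complete the square in x and y: 225(x - 10)² -64(y + 11)² = -29156 + 22500 - 7744 = -14400
Divide by -14400: (y + 11)²/225 - (x - 10)²/64 = 1
Hyperbola, center (10, -11), transverse axis vertical; a² = 225, b² = 64.
a = 15. Vertices at (h, k ± a).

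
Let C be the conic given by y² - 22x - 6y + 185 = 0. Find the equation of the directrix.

x = 5/2

Only y is squared. Complete the square in y: (y - 3)² = 22(x - 8).
Vertex (8, 3); 4p = 22 so p = 11/2. Opens right.
Directrix is the vertical line x = h − p = 8 − (11/2) = 5/2.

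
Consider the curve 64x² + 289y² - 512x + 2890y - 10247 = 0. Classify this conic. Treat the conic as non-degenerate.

ellipse

No xy term. Coefficients of x² and y² are A = 64, C = 289.
A and C have the same sign but A ≠ C ⇒ ellipse.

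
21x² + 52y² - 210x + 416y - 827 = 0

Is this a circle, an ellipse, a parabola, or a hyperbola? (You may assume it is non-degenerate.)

No xy term. Coefficients of x² and y² are A = 21, C = 52.
A and C have the same sign but A ≠ C ⇒ ellipse.

ellipse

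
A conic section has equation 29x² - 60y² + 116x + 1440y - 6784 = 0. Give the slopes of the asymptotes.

Rearranging, 29(x² + 4x) -60(y² - 24y) = 6784.
Completing the square gives 29(x + 2)² -60(y - 12)² = 6784 + 116 - 8640 = -1740.
Divide through by -1740 to get (y - 12)²/29 - (x + 2)²/60 = 1.
Hyperbola, center (-2, 12), transverse axis vertical; a² = 29, b² = 60.
For a vertical hyperbola the asymptotes have slope ±a/b.
Here that is ±√29/2√15 = ±√435/30.

√435/30 and -√435/30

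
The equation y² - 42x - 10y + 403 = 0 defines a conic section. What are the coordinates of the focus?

(39/2, 5)

Only y is squared. Complete the square in y: (y - 5)² = 42(x - 9).
Vertex (9, 5); 4p = 42 so p = 21/2. Opens right.
Focus is p units from the vertex along the axis: (h + p, k).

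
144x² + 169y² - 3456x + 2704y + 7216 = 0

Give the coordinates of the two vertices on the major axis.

Rearranging, 144(x² - 24x) + 169(y² + 16y) = -7216.
Complete the square: 144(x - 12)² + 169(y + 8)² = -7216 + 20736 + 10816 = 24336
Dividing both sides by 24336: (x - 12)²/169 + (y + 8)²/144 = 1
Ellipse, center (12, -8), major axis horizontal; a² = 169, b² = 144.
a = 13. Vertices at (h ± a, k).

(-1, -8) and (25, -8)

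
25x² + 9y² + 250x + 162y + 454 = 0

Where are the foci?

(-5, -17) and (-5, -1)

Group: 25(x² + 10x) + 9(y² + 18y) = -454
Complete the square in x and y: 25(x + 5)² + 9(y + 9)² = -454 + 625 + 729 = 900
Dividing both sides by 900: (x + 5)²/36 + (y + 9)²/100 = 1
Ellipse, center (-5, -9), major axis vertical; a² = 100, b² = 36.
c² = a² - b² = 100 - 36 = 64, so c = 8.
Foci lie on the vertical axis through the center: (h, k ± c).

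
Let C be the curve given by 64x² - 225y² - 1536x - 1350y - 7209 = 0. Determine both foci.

Group: 64(x² - 24x) -225(y² + 6y) = 7209
Completing the square gives 64(x - 12)² -225(y + 3)² = 7209 + 9216 - 2025 = 14400.
Dividing both sides by 14400: (x - 12)²/225 - (y + 3)²/64 = 1
Hyperbola, center (12, -3), transverse axis horizontal; a² = 225, b² = 64.
c² = a² + b² = 225 + 64 = 289, so c = 17.
Foci lie on the horizontal axis through the center: (h ± c, k).

(-5, -3) and (29, -3)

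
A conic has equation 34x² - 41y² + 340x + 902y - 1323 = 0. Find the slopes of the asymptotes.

√1394/41 and -√1394/41

34(x² + 10x) -41(y² - 22y) = 1323
Completing the square gives 34(x + 5)² -41(y - 11)² = 1323 + 850 - 4961 = -2788.
Dividing both sides by -2788: (y - 11)²/68 - (x + 5)²/82 = 1
Hyperbola, center (-5, 11), transverse axis vertical; a² = 68, b² = 82.
For a vertical hyperbola the asymptotes have slope ±a/b.
Here that is ±2√17/√82 = ±√1394/41.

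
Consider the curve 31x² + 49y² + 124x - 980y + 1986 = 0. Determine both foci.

(-8, 10) and (4, 10)

31(x² + 4x) + 49(y² - 20y) = -1986
Complete the square in x and y: 31(x + 2)² + 49(y - 10)² = -1986 + 124 + 4900 = 3038
Divide by 3038: (x + 2)²/98 + (y - 10)²/62 = 1
Ellipse, center (-2, 10), major axis horizontal; a² = 98, b² = 62.
c² = a² - b² = 98 - 62 = 36, so c = 6.
Foci lie on the horizontal axis through the center: (h ± c, k).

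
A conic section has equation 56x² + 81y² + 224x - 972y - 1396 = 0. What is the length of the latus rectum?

112/9

Group the x- and y-terms: 56(x² + 4x) + 81(y² - 12y) = 1396
Complete the square: 56(x + 2)² + 81(y - 6)² = 1396 + 224 + 2916 = 4536
Divide by 4536: (x + 2)²/81 + (y - 6)²/56 = 1
Ellipse, center (-2, 6), major axis horizontal; a² = 81, b² = 56.
Latus rectum length = 2b²/a = 2·56/9 = 112/9.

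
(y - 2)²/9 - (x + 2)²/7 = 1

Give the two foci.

(-2, -2) and (-2, 6)

Center (-2, 2). The positive term is the y-term, so the transverse axis is vertical; a² = 9, b² = 7.
c² = a² + b² = 9 + 7 = 16, so c = 4.
Foci lie on the vertical axis through the center: (h, k ± c).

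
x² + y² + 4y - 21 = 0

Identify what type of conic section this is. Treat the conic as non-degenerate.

No xy term. Coefficients of x² and y² are A = 1, C = 1.
A = C (same sign) ⇒ circle.

circle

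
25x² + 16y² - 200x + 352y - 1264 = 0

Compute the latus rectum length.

96/5

Group the x- and y-terms: 25(x² - 8x) + 16(y² + 22y) = 1264
25(x - 4)² + 16(y + 11)² = 1264 + 400 + 1936 = 3600
Divide through by 3600 to get (x - 4)²/144 + (y + 11)²/225 = 1.
Ellipse, center (4, -11), major axis vertical; a² = 225, b² = 144.
Latus rectum length = 2b²/a = 2·144/15 = 96/5.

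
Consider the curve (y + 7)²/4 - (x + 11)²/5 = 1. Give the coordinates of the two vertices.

Center (-11, -7). The positive term is the y-term, so the transverse axis is vertical; a² = 4, b² = 5.
a = 2. Vertices at (h, k ± a).

(-11, -9) and (-11, -5)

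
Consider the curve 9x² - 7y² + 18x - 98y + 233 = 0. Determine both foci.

Rearranging, 9(x² + 2x) -7(y² + 14y) = -233.
Complete the square in x and y: 9(x + 1)² -7(y + 7)² = -233 + 9 - 343 = -567
Dividing both sides by -567: (y + 7)²/81 - (x + 1)²/63 = 1
Hyperbola, center (-1, -7), transverse axis vertical; a² = 81, b² = 63.
c² = a² + b² = 81 + 63 = 144, so c = 12.
Foci lie on the vertical axis through the center: (h, k ± c).

(-1, -19) and (-1, 5)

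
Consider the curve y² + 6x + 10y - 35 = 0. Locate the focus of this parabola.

Only y is squared. Complete the square in y: (y + 5)² = -6(x - 10).
Vertex (10, -5); 4p = -6 so p = -3/2. Opens left.
Focus is p units from the vertex along the axis: (h + p, k).

(17/2, -5)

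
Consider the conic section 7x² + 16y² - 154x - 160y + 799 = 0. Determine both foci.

(5, 5) and (17, 5)

Rearranging, 7(x² - 22x) + 16(y² - 10y) = -799.
Complete the square in x and y: 7(x - 11)² + 16(y - 5)² = -799 + 847 + 400 = 448
Divide by 448: (x - 11)²/64 + (y - 5)²/28 = 1
Ellipse, center (11, 5), major axis horizontal; a² = 64, b² = 28.
c² = a² - b² = 64 - 28 = 36, so c = 6.
Foci lie on the horizontal axis through the center: (h ± c, k).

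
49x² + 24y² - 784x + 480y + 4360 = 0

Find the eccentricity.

Collect terms: 49(x² - 16x) + 24(y² + 20y) = -4360
49(x - 8)² + 24(y + 10)² = -4360 + 3136 + 2400 = 1176
Divide through by 1176 to get (x - 8)²/24 + (y + 10)²/49 = 1.
Ellipse, center (8, -10), major axis vertical; a² = 49, b² = 24.
c² = a² - b² = 25, so c = 5.
e = c/a = 5/7.

e = 5/7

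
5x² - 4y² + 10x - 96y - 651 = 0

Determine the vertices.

(-5, -12) and (3, -12)

Collect terms: 5(x² + 2x) -4(y² + 24y) = 651
Completing the square gives 5(x + 1)² -4(y + 12)² = 651 + 5 - 576 = 80.
Divide through by 80 to get (x + 1)²/16 - (y + 12)²/20 = 1.
Hyperbola, center (-1, -12), transverse axis horizontal; a² = 16, b² = 20.
a = 4. Vertices at (h ± a, k).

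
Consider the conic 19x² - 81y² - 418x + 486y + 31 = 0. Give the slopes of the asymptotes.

19(x² - 22x) -81(y² - 6y) = -31
Complete the square in x and y: 19(x - 11)² -81(y - 3)² = -31 + 2299 - 729 = 1539
Dividing both sides by 1539: (x - 11)²/81 - (y - 3)²/19 = 1
Hyperbola, center (11, 3), transverse axis horizontal; a² = 81, b² = 19.
For a horizontal hyperbola the asymptotes have slope ±b/a.
Here that is ±√19/9.

√19/9 and -√19/9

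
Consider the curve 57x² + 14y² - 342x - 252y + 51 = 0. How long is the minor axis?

4√7

Group: 57(x² - 6x) + 14(y² - 18y) = -51
Complete the square in x and y: 57(x - 3)² + 14(y - 9)² = -51 + 513 + 1134 = 1596
Divide by 1596: (x - 3)²/28 + (y - 9)²/114 = 1
Ellipse, center (3, 9), major axis vertical; a² = 114, b² = 28.
b² = 28 so b = 2√7; the minor axis has length 2b = 4√7.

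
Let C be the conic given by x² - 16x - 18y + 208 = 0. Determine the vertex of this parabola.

Only x is squared. Complete the square in x: (x - 8)² = 18(y - 8).
Vertex (8, 8); 4p = 18 so p = 9/2. Opens up.

(8, 8)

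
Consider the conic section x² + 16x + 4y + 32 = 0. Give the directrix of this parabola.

y = 9

Only x is squared. Complete the square in x: (x + 8)² = -4(y - 8).
Vertex (-8, 8); 4p = -4 so p = -1. Opens down.
Directrix is the horizontal line y = k − p = 8 − (-1) = 9.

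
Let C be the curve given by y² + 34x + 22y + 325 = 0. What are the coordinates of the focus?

Only y is squared. Complete the square in y: (y + 11)² = -34(x + 6).
Vertex (-6, -11); 4p = -34 so p = -17/2. Opens left.
Focus is p units from the vertex along the axis: (h + p, k).

(-29/2, -11)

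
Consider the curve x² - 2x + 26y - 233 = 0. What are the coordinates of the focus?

(1, 5/2)

Only x is squared. Complete the square in x: (x - 1)² = -26(y - 9).
Vertex (1, 9); 4p = -26 so p = -13/2. Opens down.
Focus is p units from the vertex along the axis: (h, k + p).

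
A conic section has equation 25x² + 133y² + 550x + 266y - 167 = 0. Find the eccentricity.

e = 6√399/133

25(x² + 22x) + 133(y² + 2y) = 167
Completing the square gives 25(x + 11)² + 133(y + 1)² = 167 + 3025 + 133 = 3325.
Dividing both sides by 3325: (x + 11)²/133 + (y + 1)²/25 = 1
Ellipse, center (-11, -1), major axis horizontal; a² = 133, b² = 25.
c² = a² - b² = 108, so c = 6√3.
e = c/a = 6√3/√133 = 6√399/133.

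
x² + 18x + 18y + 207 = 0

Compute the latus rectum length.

Only x is squared. Complete the square in x: (x + 9)² = -18(y + 7).
Vertex (-9, -7); 4p = -18 so p = -9/2. Opens down.
Latus rectum length = |4p| = 18.

18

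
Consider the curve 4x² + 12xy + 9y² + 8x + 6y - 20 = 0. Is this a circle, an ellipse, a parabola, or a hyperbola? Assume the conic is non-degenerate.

A = 4, B = 12, C = 9.
Discriminant B² − 4AC = 12² − 4·4·9 = 0.
B² − 4AC = 0 ⇒ parabola.

parabola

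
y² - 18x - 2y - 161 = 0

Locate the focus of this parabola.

Only y is squared. Complete the square in y: (y - 1)² = 18(x + 9).
Vertex (-9, 1); 4p = 18 so p = 9/2. Opens right.
Focus is p units from the vertex along the axis: (h + p, k).

(-9/2, 1)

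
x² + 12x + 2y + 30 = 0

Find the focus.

Only x is squared. Complete the square in x: (x + 6)² = -2(y - 3).
Vertex (-6, 3); 4p = -2 so p = -1/2. Opens down.
Focus is p units from the vertex along the axis: (h, k + p).

(-6, 5/2)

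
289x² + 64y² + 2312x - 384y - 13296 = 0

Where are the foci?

Group: 289(x² + 8x) + 64(y² - 6y) = 13296
Completing the square gives 289(x + 4)² + 64(y - 3)² = 13296 + 4624 + 576 = 18496.
Divide through by 18496 to get (x + 4)²/64 + (y - 3)²/289 = 1.
Ellipse, center (-4, 3), major axis vertical; a² = 289, b² = 64.
c² = a² - b² = 289 - 64 = 225, so c = 15.
Foci lie on the vertical axis through the center: (h, k ± c).

(-4, -12) and (-4, 18)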